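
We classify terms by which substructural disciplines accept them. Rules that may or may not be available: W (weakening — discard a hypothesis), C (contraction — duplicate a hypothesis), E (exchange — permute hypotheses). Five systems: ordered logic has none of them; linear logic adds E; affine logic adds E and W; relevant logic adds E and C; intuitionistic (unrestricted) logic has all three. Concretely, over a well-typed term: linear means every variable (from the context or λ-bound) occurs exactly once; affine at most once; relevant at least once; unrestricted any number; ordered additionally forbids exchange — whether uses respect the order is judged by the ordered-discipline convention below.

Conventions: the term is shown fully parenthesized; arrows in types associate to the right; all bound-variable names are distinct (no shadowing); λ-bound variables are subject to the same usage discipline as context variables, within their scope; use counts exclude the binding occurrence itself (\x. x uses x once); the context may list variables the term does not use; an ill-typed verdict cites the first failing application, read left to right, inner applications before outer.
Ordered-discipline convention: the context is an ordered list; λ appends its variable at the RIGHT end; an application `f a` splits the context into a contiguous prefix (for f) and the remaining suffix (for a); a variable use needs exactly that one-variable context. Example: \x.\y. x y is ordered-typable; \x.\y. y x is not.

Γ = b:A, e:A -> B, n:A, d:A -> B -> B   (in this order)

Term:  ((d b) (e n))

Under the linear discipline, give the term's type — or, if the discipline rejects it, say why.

term : B
variable uses: b: 1×, e: 1×, n: 1×, d: 1×
order of uses: d, b, e, n
typing: ✓ — B
per-discipline verdicts: ordered ✗; linear ✓; affine ✓; relevant ✓; unrestricted ✓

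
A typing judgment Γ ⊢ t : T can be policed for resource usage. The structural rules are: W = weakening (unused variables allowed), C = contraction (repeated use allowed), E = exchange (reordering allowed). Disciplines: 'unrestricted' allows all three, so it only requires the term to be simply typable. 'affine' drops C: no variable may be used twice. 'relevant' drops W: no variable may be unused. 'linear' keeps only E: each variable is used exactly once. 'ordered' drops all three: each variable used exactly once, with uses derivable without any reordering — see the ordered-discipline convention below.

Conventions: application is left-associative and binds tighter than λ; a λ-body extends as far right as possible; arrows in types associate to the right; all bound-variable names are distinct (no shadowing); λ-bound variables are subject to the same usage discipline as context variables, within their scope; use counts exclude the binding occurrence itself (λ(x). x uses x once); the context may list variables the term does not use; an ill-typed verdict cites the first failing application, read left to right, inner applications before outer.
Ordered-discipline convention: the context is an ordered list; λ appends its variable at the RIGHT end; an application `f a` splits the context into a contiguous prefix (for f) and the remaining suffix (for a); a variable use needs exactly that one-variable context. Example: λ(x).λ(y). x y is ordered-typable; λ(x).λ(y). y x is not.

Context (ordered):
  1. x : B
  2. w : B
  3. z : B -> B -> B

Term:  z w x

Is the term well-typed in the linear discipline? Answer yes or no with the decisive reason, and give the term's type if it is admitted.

yes — each of x, w, z used exactly once; term : B
counts: x: 1; w: 1; z: 1
order of uses: z, w, x
typing: well-typed — term : B
summary: ordered ✗, linear ✓, affine ✓, relevant ✓, unrestricted ✓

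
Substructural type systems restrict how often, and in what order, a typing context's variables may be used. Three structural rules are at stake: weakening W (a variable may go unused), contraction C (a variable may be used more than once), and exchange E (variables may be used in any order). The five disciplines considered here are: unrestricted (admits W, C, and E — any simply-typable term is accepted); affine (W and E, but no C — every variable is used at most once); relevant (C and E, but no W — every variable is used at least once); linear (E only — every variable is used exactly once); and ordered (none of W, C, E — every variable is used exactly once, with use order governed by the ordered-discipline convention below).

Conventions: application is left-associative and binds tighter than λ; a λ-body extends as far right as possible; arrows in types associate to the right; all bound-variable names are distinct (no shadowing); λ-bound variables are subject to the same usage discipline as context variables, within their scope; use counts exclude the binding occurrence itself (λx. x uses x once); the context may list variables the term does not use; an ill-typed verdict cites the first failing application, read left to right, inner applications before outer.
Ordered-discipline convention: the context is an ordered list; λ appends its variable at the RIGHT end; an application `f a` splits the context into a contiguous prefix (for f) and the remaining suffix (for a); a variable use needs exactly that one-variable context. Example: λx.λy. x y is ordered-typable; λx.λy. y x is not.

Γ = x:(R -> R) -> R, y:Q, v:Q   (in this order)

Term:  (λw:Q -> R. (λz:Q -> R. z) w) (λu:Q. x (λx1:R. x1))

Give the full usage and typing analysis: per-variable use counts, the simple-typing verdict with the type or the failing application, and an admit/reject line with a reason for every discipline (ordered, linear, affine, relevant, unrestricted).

variable uses: x=1; y=0; v=0; w (bound)=1; z (bound)=1; u (bound)=0; x1 (bound)=1
use order (left to right): z, w, x, x1
typing: the term checks, with type Q -> R
ordered: ✗ — needs weakening: y, v, u unused
linear: ✗ — needs weakening: y, v, u unused
affine: ✓ — no duplicate uses among x, y, v, w, z, u, x1
relevant: ✗ — needs weakening: y, v, u unused
unrestricted: ✓ — well-typed at Q -> R; no restrictions here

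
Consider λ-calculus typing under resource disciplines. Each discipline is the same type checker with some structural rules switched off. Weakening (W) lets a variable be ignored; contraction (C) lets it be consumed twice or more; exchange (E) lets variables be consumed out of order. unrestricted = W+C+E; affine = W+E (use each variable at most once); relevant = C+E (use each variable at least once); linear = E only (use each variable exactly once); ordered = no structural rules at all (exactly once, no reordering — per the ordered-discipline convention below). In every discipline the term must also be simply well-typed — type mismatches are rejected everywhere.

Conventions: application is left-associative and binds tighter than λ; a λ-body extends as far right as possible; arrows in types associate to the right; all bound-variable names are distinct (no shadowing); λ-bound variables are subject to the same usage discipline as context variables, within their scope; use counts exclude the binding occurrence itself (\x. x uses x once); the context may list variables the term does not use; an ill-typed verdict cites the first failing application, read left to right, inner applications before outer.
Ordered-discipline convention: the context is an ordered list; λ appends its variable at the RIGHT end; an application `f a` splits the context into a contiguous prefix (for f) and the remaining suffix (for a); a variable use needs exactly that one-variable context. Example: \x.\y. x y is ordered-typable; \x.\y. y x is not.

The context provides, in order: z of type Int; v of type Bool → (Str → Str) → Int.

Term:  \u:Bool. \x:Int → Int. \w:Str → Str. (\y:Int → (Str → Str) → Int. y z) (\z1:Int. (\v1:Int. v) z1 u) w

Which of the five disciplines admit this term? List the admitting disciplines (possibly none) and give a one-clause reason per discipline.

admitted in: affine, unrestricted
usage: z: 1×; v: 1×; u (bound): 1×; x (bound): 0×; w (bound): 1×; y (bound): 1×; z1 (bound): 1×; v1 (bound): 0×
uses in reading order: y, z, v, z1, u, w
typing: ✓ — Bool → (Int → Int) → (Str → Str) → Int
ordered: ✗ — x, v1 left unused
linear: ✗ — x, v1 left unused
affine: ✓ — z, v, u, x, w, y, z1, v1: no repeats, contraction unneeded
relevant: ✗ — x, v1 left unused
unrestricted: ✓ — simply typable at Bool → (Int → Int) → (Str → Str) → Int; W, C, E all held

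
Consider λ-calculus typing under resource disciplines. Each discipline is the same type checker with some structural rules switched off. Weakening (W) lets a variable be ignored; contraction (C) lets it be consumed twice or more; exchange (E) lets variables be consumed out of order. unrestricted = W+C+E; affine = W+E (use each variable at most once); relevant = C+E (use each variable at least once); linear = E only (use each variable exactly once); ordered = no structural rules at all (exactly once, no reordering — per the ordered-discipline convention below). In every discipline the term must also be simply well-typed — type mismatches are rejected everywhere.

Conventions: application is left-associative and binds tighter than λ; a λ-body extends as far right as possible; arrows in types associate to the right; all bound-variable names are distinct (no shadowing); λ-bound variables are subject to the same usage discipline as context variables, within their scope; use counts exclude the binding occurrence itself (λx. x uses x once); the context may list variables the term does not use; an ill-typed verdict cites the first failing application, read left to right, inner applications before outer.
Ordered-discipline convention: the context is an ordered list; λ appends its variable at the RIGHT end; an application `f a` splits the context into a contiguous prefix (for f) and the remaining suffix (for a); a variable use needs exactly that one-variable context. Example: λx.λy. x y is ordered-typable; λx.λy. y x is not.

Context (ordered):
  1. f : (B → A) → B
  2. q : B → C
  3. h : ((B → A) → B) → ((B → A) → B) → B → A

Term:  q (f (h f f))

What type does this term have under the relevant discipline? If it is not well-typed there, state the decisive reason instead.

term : C
usage: f: 3, q: 1, h: 1
left-to-right use order: q, f, h, f, f
typing: well-typed — term : C
summary: ordered ✗, linear ✗, affine ✗, relevant ✓, unrestricted ✓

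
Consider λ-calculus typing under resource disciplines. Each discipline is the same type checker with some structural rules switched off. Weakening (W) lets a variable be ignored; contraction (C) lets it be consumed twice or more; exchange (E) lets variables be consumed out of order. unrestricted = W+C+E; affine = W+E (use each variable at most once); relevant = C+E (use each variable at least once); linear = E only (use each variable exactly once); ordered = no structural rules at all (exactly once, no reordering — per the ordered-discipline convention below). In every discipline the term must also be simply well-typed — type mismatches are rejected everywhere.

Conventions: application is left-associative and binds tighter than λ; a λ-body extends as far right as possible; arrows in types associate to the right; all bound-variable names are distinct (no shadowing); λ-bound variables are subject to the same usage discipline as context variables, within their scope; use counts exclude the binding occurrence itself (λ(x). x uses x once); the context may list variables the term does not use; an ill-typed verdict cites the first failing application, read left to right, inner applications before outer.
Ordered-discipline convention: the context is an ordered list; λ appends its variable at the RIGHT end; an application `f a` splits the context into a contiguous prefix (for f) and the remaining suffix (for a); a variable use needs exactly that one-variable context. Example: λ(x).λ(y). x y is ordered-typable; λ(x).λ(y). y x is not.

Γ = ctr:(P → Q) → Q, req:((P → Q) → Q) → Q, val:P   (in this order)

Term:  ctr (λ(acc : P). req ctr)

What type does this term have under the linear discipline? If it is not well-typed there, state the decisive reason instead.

not well-typed under linear — repeated use of ctr ×2; unused: val, acc — weakening required
usage: ctr ×2, req ×1, val ×0, acc (bound) ×0
left-to-right use order: ctr, req, ctr
typing: well-typed — term : Q
across the five disciplines: ordered ✗ · linear ✗ · affine ✗ · relevant ✗ · unrestricted ✓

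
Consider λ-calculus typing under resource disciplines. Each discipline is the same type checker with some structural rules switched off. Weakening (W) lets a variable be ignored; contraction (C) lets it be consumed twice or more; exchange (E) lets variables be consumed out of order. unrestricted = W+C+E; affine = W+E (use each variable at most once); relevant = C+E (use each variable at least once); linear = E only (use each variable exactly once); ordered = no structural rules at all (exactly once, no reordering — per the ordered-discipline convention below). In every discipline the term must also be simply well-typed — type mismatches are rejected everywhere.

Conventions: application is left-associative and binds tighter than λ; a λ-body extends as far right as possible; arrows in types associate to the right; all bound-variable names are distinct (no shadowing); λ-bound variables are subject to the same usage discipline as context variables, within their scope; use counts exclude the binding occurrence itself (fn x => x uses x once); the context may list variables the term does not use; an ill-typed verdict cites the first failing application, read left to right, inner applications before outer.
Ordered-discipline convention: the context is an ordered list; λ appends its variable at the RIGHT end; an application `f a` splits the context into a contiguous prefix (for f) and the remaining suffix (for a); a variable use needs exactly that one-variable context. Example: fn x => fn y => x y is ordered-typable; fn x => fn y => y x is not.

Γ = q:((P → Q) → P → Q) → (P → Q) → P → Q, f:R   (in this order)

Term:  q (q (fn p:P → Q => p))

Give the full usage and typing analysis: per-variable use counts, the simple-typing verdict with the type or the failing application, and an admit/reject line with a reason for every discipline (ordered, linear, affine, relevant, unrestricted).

use counts: q ×2; f ×0; p (bound) ×1
order of uses: q, q, p
typing: well-typed at (P → Q) → P → Q
ordered: ✗, uses contraction: q ×2; unused: f — weakening required
linear: ✗, uses contraction: q ×2; unused: f — weakening required
affine: ✗, uses contraction: q ×2
relevant: ✗, unused: f — weakening required
unrestricted: ✓, well-typed at (P → Q) → P → Q; no restrictions here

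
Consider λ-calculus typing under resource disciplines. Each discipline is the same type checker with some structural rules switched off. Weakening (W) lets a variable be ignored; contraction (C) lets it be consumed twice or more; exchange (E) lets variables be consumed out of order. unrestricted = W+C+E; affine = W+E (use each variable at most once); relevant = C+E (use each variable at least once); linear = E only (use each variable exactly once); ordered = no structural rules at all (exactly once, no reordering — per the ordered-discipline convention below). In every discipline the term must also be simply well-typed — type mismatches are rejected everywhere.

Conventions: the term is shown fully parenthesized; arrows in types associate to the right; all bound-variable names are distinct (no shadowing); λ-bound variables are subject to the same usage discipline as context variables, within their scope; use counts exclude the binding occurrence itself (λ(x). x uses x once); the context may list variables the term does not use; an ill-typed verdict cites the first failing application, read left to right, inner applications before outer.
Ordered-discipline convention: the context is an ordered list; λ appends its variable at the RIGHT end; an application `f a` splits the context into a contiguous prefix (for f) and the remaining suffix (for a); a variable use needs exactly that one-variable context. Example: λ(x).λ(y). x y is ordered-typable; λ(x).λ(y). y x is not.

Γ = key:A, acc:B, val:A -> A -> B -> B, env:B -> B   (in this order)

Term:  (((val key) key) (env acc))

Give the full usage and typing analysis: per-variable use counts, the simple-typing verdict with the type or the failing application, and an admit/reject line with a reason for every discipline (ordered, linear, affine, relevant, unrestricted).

variable uses: key: 2×; acc: 1×; val: 1×; env: 1×
left-to-right use order: val, key, key, env, acc
typing: well-typed — term : B
ordered: ✗ — repeated use of key ×2
linear: ✗ — repeated use of key ×2
affine: ✗ — repeated use of key ×2
relevant: ✓ — every one of key, acc, val, env appears
unrestricted: ✓ — well-typed at B; no restrictions here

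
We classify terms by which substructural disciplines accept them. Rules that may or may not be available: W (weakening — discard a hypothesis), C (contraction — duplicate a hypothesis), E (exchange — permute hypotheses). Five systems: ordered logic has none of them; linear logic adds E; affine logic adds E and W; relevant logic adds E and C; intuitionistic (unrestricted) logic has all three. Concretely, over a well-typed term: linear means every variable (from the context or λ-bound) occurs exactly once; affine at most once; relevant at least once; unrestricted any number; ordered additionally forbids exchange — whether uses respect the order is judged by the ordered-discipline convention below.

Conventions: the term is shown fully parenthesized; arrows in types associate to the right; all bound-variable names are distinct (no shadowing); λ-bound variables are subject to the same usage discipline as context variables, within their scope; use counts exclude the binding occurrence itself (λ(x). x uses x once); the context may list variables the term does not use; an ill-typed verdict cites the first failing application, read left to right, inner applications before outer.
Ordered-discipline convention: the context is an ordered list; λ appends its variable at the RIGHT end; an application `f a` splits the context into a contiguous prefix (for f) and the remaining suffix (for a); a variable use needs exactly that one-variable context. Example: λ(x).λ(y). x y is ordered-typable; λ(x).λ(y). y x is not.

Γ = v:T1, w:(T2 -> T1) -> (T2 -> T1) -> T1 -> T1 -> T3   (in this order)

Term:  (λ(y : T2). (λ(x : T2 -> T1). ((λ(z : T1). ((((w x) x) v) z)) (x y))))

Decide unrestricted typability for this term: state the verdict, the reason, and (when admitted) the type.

yes — well-typed at T2 -> (T2 -> T1) -> T3; no restrictions here; term : T2 -> (T2 -> T1) -> T3
use counts: v: 1; w: 1; y (bound): 1; x (bound): 3; z (bound): 1
uses in reading order: w, x, x, v, z, x, y
typing: the term checks, with type T2 -> (T2 -> T1) -> T3
all disciplines: ordered ✗, linear ✗, affine ✗, relevant ✓, unrestricted ✓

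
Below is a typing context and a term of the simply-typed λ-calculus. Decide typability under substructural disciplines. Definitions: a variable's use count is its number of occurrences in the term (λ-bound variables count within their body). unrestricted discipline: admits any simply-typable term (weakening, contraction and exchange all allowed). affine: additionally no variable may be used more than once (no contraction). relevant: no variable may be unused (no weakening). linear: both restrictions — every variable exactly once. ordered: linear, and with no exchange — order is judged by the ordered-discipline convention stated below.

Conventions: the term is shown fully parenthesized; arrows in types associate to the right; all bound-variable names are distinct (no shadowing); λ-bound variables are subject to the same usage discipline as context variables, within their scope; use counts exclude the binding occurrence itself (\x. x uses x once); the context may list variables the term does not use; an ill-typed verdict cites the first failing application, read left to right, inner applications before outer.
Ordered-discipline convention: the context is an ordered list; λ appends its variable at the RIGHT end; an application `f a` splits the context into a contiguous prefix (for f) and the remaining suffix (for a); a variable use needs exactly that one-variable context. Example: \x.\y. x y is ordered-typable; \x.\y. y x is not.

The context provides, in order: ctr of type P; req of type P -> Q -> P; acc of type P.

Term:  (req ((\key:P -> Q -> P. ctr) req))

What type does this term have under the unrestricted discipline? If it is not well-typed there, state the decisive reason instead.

term : Q -> P
use counts: ctr: 1, req: 2, acc: 0, key (λ-bound): 0
left-to-right use order: req, ctr, req
typing: well-typed at Q -> P
summary: ordered ✗, linear ✗, affine ✗, relevant ✗, unrestricted ✓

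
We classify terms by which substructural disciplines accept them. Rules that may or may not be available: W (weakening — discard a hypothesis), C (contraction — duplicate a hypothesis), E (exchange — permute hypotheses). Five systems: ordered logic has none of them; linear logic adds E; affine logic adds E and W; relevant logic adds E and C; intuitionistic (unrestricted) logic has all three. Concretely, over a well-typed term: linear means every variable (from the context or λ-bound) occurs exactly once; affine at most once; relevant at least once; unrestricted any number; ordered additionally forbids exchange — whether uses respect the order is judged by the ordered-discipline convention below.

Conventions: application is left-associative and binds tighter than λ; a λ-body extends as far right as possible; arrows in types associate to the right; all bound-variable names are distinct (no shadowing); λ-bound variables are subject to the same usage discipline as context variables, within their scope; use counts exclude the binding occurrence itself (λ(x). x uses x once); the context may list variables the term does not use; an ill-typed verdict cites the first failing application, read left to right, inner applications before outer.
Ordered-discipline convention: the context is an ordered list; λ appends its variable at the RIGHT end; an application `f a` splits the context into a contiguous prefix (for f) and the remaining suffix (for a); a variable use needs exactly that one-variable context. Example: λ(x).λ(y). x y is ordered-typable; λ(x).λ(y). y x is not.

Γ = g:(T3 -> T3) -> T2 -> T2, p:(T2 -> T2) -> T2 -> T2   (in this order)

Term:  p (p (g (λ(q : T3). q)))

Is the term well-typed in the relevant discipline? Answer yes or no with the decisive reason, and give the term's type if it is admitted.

yes — at least one use each (g, p, q); term : T2 -> T2
variable uses: g ×1, p ×2, q (bound) ×1
use order (left to right): p, p, g, q
typing: ✓ — T2 -> T2
across the five disciplines: ordered ✗ · linear ✗ · affine ✗ · relevant ✓ · unrestricted ✓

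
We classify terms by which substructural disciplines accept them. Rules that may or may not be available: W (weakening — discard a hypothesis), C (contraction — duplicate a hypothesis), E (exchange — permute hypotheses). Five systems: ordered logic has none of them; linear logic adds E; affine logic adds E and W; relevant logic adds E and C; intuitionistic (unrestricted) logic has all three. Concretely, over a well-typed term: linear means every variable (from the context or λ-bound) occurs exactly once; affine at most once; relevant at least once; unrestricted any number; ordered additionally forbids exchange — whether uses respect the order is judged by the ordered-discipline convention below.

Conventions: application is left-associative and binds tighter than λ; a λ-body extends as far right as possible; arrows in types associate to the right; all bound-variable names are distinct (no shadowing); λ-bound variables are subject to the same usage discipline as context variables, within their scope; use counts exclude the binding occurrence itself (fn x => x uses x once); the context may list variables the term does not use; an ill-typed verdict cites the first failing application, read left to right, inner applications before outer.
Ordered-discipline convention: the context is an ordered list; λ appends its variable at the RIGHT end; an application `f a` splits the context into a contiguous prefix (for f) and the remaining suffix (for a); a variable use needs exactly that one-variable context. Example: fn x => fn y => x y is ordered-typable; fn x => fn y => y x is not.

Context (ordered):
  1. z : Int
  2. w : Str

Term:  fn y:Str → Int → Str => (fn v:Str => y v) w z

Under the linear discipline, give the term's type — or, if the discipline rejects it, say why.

term : (Str → Int → Str) → Str
usage: z ×1; w ×1; y [bound] ×1; v [bound] ×1
left-to-right use order: y, v, w, z
typing: well-typed — term : (Str → Int → Str) → Str
all disciplines: ordered ✗ | linear ✓ | affine ✓ | relevant ✓ | unrestricted ✓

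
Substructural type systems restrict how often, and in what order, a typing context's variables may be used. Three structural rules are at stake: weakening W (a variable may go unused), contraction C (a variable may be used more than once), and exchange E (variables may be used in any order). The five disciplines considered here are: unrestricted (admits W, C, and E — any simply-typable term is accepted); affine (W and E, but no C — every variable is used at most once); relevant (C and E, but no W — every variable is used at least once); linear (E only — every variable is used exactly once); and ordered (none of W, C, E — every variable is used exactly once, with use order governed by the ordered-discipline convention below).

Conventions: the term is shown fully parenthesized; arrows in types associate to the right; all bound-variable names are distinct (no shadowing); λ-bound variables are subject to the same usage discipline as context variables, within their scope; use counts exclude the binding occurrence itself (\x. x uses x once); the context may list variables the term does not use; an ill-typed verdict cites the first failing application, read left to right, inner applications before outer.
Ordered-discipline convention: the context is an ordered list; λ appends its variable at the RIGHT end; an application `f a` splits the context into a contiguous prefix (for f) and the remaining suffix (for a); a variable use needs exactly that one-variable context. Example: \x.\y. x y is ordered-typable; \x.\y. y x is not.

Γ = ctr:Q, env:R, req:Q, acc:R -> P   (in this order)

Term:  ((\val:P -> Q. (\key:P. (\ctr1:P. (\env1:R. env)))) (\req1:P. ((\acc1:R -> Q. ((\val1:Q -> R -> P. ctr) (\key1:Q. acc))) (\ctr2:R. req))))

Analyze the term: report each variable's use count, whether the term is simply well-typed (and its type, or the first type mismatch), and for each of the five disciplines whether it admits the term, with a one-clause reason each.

usage: ctr=1; env=1; req=1; acc=1; val (λ-bound)=0; key (λ-bound)=0; ctr1 (λ-bound)=0; env1 (λ-bound)=0; req1 (λ-bound)=0; acc1 (λ-bound)=0; val1 (λ-bound)=0; key1 (λ-bound)=0; ctr2 (λ-bound)=0
order of uses: env, ctr, acc, req
typing: well-typed — term : P -> P -> R -> R
ordered: ✗, val, key, ctr1, env1, req1, acc1, val1, key1, ctr2 left unused
linear: ✗, val, key, ctr1, env1, req1, acc1, val1, key1, ctr2 left unused
affine: ✓, ctr, env, req, acc, val, key, ctr1, env1, req1, acc1, val1, key1, ctr2: no repeats, contraction unneeded
relevant: ✗, val, key, ctr1, env1, req1, acc1, val1, key1, ctr2 left unused
unrestricted: ✓, typability at P -> P -> R -> R is all that's needed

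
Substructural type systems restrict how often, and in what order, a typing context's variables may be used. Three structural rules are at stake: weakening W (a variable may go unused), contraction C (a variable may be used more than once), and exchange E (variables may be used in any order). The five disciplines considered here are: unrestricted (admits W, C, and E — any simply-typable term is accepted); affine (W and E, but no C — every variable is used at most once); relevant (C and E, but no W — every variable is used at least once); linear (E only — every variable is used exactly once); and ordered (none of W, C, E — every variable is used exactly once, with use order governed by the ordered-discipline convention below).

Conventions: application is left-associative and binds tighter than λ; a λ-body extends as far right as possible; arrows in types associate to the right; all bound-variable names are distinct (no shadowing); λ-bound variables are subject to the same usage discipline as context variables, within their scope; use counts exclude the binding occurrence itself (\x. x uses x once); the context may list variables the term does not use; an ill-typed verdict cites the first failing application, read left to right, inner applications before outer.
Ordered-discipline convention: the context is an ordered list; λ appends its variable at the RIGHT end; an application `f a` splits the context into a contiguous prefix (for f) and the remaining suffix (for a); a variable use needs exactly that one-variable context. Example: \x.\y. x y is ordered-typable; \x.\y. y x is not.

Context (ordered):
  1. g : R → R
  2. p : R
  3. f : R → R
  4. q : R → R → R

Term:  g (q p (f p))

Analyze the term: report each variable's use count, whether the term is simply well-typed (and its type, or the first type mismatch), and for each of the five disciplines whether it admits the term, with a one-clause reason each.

variable uses: g ×1; p ×2; f ×1; q ×1
order of uses: g, q, p, f, p
typing: ✓ — R
ordered ✗ (repeated use of p ×2)
linear ✗ (repeated use of p ×2)
affine ✗ (repeated use of p ×2)
relevant ✓ (g, p, f, q: all used, weakening unneeded)
unrestricted ✓ (well-typed at R; no restrictions here)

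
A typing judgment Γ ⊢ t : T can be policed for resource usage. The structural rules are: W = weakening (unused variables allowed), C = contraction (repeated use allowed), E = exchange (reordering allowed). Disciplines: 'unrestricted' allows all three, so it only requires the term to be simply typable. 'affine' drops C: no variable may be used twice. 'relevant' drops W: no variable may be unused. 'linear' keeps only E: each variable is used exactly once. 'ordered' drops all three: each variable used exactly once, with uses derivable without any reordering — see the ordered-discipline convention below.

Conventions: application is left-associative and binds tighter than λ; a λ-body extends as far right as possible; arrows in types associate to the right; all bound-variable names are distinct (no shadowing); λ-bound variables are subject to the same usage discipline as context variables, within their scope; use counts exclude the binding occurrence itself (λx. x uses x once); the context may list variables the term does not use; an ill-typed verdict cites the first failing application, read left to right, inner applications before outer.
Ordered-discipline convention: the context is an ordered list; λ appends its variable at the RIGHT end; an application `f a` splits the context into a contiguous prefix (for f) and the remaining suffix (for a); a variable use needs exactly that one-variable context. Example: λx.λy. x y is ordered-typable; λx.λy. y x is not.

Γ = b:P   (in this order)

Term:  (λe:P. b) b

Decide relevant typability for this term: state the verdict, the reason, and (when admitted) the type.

no — e left unused
variable uses: b ×2; e (bound) ×0
uses in reading order: b, b
typing: ✓ — P
across the five disciplines: ordered ✗ · linear ✗ · affine ✗ · relevant ✗ · unrestricted ✓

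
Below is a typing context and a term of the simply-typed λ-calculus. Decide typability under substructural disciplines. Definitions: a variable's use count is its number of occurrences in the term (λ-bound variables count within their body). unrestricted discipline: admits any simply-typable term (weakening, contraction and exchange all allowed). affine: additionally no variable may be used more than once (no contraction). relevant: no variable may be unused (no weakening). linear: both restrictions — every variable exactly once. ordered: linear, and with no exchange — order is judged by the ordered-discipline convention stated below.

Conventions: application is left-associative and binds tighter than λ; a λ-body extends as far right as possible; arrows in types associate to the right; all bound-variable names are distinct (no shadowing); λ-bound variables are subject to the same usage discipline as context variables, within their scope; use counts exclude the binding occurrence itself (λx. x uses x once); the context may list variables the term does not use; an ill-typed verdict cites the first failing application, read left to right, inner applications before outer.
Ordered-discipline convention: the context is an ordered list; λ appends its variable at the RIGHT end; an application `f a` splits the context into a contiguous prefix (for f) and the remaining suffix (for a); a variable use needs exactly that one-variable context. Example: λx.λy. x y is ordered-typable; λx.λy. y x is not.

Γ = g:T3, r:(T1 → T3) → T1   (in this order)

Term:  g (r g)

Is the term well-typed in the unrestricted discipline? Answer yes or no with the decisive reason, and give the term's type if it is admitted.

no — the type mismatch rejects it
usage: g: 2; r: 1
uses in reading order: g, r, g
typing: ill-typed: an application expects T1 → T3 but receives T3
all disciplines: ordered ✗; linear ✗; affine ✗; relevant ✗; unrestricted ✗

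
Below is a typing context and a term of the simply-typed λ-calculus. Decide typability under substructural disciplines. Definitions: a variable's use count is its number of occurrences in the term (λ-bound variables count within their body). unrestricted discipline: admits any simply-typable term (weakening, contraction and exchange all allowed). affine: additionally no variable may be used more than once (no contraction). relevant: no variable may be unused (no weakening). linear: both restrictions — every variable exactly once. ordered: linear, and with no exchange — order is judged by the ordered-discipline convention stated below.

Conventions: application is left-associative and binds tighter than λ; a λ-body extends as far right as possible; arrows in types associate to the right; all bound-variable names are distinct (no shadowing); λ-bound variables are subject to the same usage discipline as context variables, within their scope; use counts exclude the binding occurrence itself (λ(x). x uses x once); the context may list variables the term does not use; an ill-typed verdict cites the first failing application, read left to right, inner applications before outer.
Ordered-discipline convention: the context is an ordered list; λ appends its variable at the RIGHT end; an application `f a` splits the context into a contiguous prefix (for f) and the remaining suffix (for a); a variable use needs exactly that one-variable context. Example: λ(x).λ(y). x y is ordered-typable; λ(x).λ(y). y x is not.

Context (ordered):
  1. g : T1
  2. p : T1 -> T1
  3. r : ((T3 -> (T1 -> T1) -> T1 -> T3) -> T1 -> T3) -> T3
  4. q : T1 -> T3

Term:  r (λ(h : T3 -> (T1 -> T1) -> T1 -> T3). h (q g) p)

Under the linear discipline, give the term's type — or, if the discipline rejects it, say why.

term : T3
counts: g: 1×, p: 1×, r: 1×, q: 1×, h [bound]: 1×
uses in reading order: r, h, q, g, p
typing: ✓ — T3
per-discipline verdicts: ordered ✗, linear ✓, affine ✓, relevant ✓, unrestricted ✓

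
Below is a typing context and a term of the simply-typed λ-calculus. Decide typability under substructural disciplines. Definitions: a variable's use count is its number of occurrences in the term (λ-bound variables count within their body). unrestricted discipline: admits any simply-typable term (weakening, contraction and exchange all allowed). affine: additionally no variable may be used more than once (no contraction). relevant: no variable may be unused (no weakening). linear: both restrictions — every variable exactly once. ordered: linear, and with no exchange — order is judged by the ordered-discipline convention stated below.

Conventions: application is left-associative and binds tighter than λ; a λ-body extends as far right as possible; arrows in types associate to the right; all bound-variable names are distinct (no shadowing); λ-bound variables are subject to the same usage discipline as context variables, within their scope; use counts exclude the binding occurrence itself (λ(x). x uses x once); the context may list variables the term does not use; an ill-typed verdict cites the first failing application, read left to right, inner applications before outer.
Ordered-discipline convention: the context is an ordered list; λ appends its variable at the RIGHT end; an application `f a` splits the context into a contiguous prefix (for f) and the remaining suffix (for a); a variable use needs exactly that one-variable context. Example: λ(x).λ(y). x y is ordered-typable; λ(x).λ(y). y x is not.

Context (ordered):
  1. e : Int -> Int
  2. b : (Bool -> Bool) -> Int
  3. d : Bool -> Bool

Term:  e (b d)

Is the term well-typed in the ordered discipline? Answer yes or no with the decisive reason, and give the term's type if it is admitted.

yes — single-use (e, b, d), ordered derivation ok; term : Int
usage: e ×1; b ×1; d ×1
order of uses: e, b, d
typing: well-typed — term : Int
across the five disciplines: ordered ✓ | linear ✓ | affine ✓ | relevant ✓ | unrestricted ✓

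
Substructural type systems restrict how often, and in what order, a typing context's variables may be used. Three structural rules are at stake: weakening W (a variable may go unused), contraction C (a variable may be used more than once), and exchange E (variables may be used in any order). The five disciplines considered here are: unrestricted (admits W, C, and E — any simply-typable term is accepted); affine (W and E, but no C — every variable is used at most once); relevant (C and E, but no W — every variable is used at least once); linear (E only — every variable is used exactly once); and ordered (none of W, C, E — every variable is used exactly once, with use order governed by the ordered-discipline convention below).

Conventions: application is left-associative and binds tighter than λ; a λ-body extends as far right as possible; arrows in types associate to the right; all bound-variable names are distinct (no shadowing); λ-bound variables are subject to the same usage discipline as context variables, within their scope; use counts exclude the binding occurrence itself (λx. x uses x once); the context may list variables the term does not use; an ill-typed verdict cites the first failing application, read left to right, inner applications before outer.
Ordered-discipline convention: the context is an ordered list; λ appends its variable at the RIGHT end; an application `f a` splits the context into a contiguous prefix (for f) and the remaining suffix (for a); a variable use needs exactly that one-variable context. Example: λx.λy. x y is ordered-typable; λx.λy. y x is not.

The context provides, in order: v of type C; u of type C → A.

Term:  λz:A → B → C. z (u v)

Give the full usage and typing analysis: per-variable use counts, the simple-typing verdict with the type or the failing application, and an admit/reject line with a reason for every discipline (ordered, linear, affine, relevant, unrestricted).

variable uses: v=1; u=1; z (bound)=1
use order (left to right): z, u, v
typing: well-typed — term : (A → B → C) → B → C
ordered ✗ (needs exchange: uses follow z, u, v)
linear ✓ (single use per variable (v, u, z))
affine ✓ (none of v, u, z used more than once)
relevant ✓ (none of v, u, z goes unused)
unrestricted ✓ (well-typed at (A → B → C) → B → C; no restrictions here)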